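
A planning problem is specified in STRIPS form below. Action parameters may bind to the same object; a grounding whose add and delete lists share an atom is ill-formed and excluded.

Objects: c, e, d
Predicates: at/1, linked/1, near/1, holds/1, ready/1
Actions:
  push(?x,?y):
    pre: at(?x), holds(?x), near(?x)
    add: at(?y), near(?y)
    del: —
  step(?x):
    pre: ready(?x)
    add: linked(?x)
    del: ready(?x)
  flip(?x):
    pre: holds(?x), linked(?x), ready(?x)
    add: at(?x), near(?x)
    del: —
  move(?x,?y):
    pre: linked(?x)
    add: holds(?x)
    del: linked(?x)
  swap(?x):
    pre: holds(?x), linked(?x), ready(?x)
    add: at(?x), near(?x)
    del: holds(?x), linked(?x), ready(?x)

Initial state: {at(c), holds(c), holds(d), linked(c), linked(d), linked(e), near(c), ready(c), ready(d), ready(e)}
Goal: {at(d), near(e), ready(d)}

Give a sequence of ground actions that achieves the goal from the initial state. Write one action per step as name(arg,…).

1. push(c,e)  →  {at(c), at(e), holds(c), holds(d), linked(c), linked(d), linked(e), near(c), near(e), ready(c), ready(d), ready(e)}
2. push(c,d)  →  {at(c), at(d), at(e), holds(c), holds(d), linked(c), linked(d), linked(e), near(c), near(d), near(e), ready(c), ready(d), ready(e)}

push(c,e); push(c,d)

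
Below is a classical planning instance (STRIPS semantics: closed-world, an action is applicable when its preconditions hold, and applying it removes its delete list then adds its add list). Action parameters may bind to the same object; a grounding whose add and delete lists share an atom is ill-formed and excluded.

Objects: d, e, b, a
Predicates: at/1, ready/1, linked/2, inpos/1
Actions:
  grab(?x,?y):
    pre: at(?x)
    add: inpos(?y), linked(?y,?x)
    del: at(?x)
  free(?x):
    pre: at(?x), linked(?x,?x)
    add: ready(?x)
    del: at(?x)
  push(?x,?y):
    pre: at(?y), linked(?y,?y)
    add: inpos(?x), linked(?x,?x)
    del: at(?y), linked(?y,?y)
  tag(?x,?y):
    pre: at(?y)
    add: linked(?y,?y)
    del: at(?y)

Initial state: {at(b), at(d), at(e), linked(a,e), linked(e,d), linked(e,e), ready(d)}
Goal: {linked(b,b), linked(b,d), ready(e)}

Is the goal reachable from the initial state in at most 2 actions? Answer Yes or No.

No

1. grab(d,b)  →  {at(b), at(e), inpos(b), linked(a,e), linked(b,d), linked(e,d), linked(e,e), ready(d)}
2. grab(b,b)  →  {at(e), inpos(b), linked(a,e), linked(b,b), linked(b,d), linked(e,d), linked(e,e), ready(d)}
3. free(e)  →  {inpos(b), linked(a,e), linked(b,b), linked(b,d), linked(e,d), linked(e,e), ready(d), ready(e)}
optimal plan length = 3; 3 > 2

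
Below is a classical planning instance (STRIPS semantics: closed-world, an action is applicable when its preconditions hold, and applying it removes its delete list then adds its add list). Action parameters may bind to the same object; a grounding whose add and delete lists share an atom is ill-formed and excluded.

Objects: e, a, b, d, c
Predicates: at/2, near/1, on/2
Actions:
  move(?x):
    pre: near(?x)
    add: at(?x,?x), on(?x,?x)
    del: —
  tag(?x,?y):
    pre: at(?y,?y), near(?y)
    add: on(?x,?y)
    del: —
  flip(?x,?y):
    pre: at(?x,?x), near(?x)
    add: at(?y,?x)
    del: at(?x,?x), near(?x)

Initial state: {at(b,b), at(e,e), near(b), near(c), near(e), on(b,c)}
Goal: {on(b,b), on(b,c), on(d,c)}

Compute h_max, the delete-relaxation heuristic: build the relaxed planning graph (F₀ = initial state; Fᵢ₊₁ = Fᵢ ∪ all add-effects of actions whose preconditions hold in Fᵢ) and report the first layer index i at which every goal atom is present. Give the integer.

2

F0 = init (6 atoms)
F1 = F0 ∪ {at(a,b), at(a,e), at(b,e), at(c,b), at(c,c), at(c,e), at(d,b), at(d,e), at(e,b), on(a,b), on(a,e), on(b,b), on(b,e), on(c,b), on(c,c), on(c,e), on(d,b), on(d,e), on(e,b), on(e,e)}  (26 atoms)
F2 = F1 ∪ {at(a,c), at(b,c), at(d,c), at(e,c), on(a,c), on(d,c), on(e,c)}  (33 atoms)
goal ⊆ F2  ⇒  h_max = 2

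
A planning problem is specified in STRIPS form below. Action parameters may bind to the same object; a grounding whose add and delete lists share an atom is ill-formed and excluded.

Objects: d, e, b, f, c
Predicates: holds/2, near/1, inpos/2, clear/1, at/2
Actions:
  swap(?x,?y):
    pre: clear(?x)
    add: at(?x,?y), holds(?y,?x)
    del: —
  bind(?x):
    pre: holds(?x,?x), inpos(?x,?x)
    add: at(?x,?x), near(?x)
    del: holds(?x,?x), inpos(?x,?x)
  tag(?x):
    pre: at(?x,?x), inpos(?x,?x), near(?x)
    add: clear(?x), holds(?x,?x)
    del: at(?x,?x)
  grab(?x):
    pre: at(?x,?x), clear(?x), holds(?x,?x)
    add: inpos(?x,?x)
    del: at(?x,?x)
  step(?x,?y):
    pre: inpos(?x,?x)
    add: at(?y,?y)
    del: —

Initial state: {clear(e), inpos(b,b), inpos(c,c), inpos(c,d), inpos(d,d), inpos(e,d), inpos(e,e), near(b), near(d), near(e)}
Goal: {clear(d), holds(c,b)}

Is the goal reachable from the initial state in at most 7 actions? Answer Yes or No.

Yes

1. step(d,d)  →  {at(d,d), clear(e), inpos(b,b), inpos(c,c), inpos(c,d), inpos(d,d), inpos(e,d), inpos(e,e), near(b), near(d), near(e)}
2. tag(d)  →  {clear(d), clear(e), holds(d,d), inpos(b,b), inpos(c,c), inpos(c,d), inpos(d,d), inpos(e,d), inpos(e,e), near(b), near(d), near(e)}
3. step(d,b)  →  {at(b,b), clear(d), clear(e), holds(d,d), inpos(b,b), inpos(c,c), inpos(c,d), inpos(d,d), inpos(e,d), inpos(e,e), near(b), near(d), near(e)}
4. tag(b)  →  {clear(b), clear(d), clear(e), holds(b,b), holds(d,d), inpos(b,b), inpos(c,c), inpos(c,d), inpos(d,d), inpos(e,d), inpos(e,e), near(b), near(d), near(e)}
5. swap(b,c)  →  {at(b,c), clear(b), clear(d), clear(e), holds(b,b), holds(c,b), holds(d,d), inpos(b,b), inpos(c,c), inpos(c,d), inpos(d,d), inpos(e,d), inpos(e,e), near(b), near(d), near(e)}
optimal plan length = 5; 5 ≤ 7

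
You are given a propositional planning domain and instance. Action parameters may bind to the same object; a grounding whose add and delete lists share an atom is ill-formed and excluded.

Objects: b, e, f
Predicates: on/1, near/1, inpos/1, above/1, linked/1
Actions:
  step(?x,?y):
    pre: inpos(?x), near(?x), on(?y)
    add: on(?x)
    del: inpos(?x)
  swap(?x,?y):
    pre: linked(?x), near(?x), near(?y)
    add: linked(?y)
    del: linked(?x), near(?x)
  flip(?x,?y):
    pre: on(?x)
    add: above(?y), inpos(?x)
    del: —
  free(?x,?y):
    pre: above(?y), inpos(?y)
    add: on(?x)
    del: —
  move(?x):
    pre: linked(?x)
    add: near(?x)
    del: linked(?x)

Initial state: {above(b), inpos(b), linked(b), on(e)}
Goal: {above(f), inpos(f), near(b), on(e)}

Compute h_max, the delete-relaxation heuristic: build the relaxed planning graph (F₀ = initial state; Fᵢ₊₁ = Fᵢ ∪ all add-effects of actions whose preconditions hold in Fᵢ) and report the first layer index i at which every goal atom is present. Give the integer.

2

F0 = init (4 atoms)
F1 = F0 ∪ {above(e), above(f), inpos(e), near(b), on(b), on(f)}  (10 atoms)
F2 = F1 ∪ {inpos(f)}  (11 atoms)
goal ⊆ F2  ⇒  h_max = 2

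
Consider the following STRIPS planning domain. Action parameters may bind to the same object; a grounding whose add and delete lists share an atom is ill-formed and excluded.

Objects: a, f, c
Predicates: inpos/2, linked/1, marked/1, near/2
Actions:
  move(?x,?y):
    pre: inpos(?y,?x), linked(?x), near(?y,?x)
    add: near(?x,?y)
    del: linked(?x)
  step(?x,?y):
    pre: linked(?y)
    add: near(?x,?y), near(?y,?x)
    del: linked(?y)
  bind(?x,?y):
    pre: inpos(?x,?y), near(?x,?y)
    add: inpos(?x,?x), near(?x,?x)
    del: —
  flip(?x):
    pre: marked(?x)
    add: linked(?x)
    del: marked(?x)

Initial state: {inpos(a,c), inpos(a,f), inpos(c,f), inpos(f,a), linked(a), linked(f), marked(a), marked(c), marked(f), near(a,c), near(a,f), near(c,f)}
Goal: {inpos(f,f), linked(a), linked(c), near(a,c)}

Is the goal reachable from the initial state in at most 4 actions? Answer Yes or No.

1. move(f,a)  →  {inpos(a,c), inpos(a,f), inpos(c,f), inpos(f,a), linked(a), marked(a), marked(c), marked(f), near(a,c), near(a,f), near(c,f), near(f,a)}
2. bind(f,a)  →  {inpos(a,c), inpos(a,f), inpos(c,f), inpos(f,a), inpos(f,f), linked(a), marked(a), marked(c), marked(f), near(a,c), near(a,f), near(c,f), near(f,a), near(f,f)}
3. flip(c)  →  {inpos(a,c), inpos(a,f), inpos(c,f), inpos(f,a), inpos(f,f), linked(a), linked(c), marked(a), marked(f), near(a,c), near(a,f), near(c,f), near(f,a), near(f,f)}
optimal plan length = 3; 3 ≤ 4

Yes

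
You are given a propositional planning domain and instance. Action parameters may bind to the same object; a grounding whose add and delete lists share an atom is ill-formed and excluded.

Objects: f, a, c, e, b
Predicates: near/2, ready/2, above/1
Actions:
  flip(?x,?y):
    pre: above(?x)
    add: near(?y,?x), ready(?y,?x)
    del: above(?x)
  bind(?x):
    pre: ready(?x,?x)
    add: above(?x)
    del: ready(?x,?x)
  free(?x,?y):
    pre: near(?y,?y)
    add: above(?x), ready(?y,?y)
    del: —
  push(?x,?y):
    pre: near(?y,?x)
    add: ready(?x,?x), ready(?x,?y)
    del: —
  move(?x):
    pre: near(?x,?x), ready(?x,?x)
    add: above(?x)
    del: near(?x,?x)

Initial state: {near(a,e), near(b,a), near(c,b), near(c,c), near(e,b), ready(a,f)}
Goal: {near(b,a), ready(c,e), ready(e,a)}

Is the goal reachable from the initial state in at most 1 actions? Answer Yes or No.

No

1. free(e,c)  →  {above(e), near(a,e), near(b,a), near(c,b), near(c,c), near(e,b), ready(a,f), ready(c,c)}
2. flip(e,c)  →  {near(a,e), near(b,a), near(c,b), near(c,c), near(c,e), near(e,b), ready(a,f), ready(c,c), ready(c,e)}
3. push(e,a)  →  {near(a,e), near(b,a), near(c,b), near(c,c), near(c,e), near(e,b), ready(a,f), ready(c,c), ready(c,e), ready(e,a), ready(e,e)}
optimal plan length = 3; 3 > 1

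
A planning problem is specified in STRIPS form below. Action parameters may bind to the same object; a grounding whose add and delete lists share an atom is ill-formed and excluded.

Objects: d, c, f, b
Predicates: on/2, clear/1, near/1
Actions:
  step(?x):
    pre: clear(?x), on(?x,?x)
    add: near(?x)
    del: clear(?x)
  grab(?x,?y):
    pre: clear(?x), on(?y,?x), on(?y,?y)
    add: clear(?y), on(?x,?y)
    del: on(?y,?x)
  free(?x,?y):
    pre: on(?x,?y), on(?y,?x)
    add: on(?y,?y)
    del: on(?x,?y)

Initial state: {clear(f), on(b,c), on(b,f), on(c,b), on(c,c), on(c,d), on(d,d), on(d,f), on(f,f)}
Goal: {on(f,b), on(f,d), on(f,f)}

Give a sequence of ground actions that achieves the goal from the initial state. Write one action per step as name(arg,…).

grab(f,d); free(c,b); grab(f,b)

1. grab(f,d)  →  {clear(d), clear(f), on(b,c), on(b,f), on(c,b), on(c,c), on(c,d), on(d,d), on(f,d), on(f,f)}
2. free(c,b)  →  {clear(d), clear(f), on(b,b), on(b,c), on(b,f), on(c,c), on(c,d), on(d,d), on(f,d), on(f,f)}
3. grab(f,b)  →  {clear(b), clear(d), clear(f), on(b,b), on(b,c), on(c,c), on(c,d), on(d,d), on(f,b), on(f,d), on(f,f)}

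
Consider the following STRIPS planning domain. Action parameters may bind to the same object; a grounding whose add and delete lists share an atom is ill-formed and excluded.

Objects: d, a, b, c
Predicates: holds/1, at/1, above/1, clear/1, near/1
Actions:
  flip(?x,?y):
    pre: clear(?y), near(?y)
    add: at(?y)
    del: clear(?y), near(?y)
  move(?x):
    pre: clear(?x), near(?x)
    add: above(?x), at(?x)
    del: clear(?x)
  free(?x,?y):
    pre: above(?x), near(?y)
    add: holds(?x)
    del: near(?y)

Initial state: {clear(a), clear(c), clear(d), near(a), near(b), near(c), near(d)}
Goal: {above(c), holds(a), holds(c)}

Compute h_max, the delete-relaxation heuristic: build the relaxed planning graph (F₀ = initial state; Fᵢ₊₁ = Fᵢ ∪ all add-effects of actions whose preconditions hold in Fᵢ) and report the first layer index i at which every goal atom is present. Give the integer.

F0 = init (7 atoms)
F1 = F0 ∪ {above(a), above(c), above(d), at(a), at(c), at(d)}  (13 atoms)
F2 = F1 ∪ {holds(a), holds(c), holds(d)}  (16 atoms)
goal ⊆ F2  ⇒  h_max = 2

2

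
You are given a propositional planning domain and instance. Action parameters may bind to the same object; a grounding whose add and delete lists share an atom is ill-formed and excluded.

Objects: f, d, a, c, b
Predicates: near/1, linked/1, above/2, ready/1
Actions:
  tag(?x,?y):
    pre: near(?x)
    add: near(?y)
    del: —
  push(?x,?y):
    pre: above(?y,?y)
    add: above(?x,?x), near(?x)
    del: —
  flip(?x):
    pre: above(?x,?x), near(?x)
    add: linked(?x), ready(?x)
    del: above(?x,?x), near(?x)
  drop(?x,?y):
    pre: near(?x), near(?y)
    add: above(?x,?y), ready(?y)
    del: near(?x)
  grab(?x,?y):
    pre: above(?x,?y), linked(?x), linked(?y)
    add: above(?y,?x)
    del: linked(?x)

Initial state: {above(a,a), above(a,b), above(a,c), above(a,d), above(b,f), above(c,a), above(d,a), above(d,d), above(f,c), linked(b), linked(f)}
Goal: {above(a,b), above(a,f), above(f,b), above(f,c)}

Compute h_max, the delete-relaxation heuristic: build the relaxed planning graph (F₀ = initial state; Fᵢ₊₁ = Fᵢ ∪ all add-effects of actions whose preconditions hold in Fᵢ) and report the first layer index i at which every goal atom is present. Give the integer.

2

F0 = init (11 atoms)
F1 = F0 ∪ {above(b,b), above(c,c), above(f,b), above(f,f), near(a), near(b), near(c), near(d), near(f)}  (20 atoms)
F2 = F1 ∪ {above(a,f), above(b,a), above(b,c), above(b,d), above(c,b), above(c,d), above(c,f), above(d,b), above(d,c), above(d,f), above(f,a), above(f,d), linked(a), linked(c), linked(d), ready(a), ready(b), ready(c), ready(d), ready(f)}  (40 atoms)
goal ⊆ F2  ⇒  h_max = 2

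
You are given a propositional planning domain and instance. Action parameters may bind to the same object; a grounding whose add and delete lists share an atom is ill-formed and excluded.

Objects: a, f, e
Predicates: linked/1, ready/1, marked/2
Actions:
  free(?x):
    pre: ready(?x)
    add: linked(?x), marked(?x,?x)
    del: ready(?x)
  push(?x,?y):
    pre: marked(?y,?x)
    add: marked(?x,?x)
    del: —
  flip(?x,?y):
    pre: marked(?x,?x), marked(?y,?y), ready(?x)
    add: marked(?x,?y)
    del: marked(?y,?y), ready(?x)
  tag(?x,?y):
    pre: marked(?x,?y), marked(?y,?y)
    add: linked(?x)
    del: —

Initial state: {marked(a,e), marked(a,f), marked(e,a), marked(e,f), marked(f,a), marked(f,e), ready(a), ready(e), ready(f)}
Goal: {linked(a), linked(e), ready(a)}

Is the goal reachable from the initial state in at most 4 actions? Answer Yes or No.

1. free(e)  →  {linked(e), marked(a,e), marked(a,f), marked(e,a), marked(e,e), marked(e,f), marked(f,a), marked(f,e), ready(a), ready(f)}
2. tag(a,e)  →  {linked(a), linked(e), marked(a,e), marked(a,f), marked(e,a), marked(e,e), marked(e,f), marked(f,a), marked(f,e), ready(a), ready(f)}
optimal plan length = 2; 2 ≤ 4

Yes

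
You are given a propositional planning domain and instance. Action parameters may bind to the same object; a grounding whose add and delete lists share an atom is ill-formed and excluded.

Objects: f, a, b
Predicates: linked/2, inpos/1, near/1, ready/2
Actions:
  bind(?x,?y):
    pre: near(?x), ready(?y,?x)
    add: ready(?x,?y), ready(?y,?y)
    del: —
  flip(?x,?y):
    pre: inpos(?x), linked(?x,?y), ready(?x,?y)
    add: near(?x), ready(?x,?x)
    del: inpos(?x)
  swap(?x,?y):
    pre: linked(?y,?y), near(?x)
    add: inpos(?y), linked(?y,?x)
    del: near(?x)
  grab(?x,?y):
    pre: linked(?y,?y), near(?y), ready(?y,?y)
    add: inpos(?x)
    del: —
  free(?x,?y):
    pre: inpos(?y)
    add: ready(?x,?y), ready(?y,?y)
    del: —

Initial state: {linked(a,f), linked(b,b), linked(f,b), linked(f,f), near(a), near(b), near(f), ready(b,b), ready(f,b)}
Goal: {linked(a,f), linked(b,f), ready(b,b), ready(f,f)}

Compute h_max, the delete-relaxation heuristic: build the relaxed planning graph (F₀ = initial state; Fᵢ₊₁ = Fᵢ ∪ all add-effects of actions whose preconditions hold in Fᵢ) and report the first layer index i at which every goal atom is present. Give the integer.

F0 = init (9 atoms)
F1 = F0 ∪ {inpos(a), inpos(b), inpos(f), linked(b,a), linked(b,f), linked(f,a), ready(b,f), ready(f,f)}  (17 atoms)
goal ⊆ F1  ⇒  h_max = 1

1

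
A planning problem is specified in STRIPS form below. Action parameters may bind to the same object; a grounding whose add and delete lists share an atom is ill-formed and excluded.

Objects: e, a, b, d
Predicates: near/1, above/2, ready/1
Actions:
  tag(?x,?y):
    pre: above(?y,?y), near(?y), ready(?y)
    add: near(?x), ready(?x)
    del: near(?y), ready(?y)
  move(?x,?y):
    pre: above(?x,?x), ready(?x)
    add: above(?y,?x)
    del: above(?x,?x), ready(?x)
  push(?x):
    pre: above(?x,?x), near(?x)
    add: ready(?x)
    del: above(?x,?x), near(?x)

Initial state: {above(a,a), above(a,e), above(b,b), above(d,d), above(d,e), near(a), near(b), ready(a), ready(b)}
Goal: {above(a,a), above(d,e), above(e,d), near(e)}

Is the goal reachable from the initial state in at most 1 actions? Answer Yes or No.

1. tag(e,a)  →  {above(a,a), above(a,e), above(b,b), above(d,d), above(d,e), near(b), near(e), ready(b), ready(e)}
2. tag(d,b)  →  {above(a,a), above(a,e), above(b,b), above(d,d), above(d,e), near(d), near(e), ready(d), ready(e)}
3. move(d,e)  →  {above(a,a), above(a,e), above(b,b), above(d,e), above(e,d), near(d), near(e), ready(e)}
optimal plan length = 3; 3 > 1

No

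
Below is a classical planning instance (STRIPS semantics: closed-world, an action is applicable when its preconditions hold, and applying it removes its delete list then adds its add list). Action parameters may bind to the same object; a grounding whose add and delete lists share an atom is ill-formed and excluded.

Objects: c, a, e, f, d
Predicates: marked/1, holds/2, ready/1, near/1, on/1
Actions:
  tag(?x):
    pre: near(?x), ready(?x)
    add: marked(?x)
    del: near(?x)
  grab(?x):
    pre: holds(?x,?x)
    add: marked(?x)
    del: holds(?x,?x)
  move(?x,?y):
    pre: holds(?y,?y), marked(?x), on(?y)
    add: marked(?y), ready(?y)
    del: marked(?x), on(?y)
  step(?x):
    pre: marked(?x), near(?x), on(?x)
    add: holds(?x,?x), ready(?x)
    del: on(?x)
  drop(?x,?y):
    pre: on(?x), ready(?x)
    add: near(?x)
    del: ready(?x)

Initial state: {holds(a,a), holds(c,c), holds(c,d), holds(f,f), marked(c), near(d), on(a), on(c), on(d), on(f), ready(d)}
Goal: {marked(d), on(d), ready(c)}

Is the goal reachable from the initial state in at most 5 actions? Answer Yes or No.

1. tag(d)  →  {holds(a,a), holds(c,c), holds(c,d), holds(f,f), marked(c), marked(d), on(a), on(c), on(d), on(f), ready(d)}
2. grab(a)  →  {holds(c,c), holds(c,d), holds(f,f), marked(a), marked(c), marked(d), on(a), on(c), on(d), on(f), ready(d)}
3. move(a,c)  →  {holds(c,c), holds(c,d), holds(f,f), marked(c), marked(d), on(a), on(d), on(f), ready(c), ready(d)}
optimal plan length = 3; 3 ≤ 5

Yes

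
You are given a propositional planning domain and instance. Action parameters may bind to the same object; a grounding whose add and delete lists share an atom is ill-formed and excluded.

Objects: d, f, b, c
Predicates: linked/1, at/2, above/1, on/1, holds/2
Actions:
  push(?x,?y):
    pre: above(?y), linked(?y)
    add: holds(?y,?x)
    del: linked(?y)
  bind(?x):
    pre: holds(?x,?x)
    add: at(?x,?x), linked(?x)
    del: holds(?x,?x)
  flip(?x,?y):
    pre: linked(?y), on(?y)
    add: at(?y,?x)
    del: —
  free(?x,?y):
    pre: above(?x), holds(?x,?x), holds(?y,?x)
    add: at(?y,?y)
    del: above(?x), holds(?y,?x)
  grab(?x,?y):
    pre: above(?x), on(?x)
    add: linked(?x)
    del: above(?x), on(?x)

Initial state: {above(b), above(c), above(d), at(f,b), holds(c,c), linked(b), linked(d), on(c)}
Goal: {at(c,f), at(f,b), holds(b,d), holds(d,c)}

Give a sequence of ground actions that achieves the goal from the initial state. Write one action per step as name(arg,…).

push(d,b); push(c,d); bind(c); flip(f,c)

1. push(d,b)  →  {above(b), above(c), above(d), at(f,b), holds(b,d), holds(c,c), linked(d), on(c)}
2. push(c,d)  →  {above(b), above(c), above(d), at(f,b), holds(b,d), holds(c,c), holds(d,c), on(c)}
3. bind(c)  →  {above(b), above(c), above(d), at(c,c), at(f,b), holds(b,d), holds(d,c), linked(c), on(c)}
4. flip(f,c)  →  {above(b), above(c), above(d), at(c,c), at(c,f), at(f,b), holds(b,d), holds(d,c), linked(c), on(c)}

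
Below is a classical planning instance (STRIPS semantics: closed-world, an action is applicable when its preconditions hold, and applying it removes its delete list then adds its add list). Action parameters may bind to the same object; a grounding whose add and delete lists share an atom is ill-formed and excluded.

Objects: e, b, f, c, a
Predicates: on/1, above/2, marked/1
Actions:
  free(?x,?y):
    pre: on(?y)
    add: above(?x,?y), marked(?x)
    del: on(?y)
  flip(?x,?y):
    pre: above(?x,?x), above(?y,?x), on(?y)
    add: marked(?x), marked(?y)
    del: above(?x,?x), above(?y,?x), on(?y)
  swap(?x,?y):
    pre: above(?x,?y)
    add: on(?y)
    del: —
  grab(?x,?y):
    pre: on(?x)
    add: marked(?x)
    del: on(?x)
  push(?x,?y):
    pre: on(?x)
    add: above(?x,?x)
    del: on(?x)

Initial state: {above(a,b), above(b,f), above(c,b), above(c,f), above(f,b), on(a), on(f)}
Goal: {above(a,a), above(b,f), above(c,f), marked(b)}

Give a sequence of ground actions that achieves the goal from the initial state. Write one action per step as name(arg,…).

free(b,f); free(a,a)

1. free(b,f)  →  {above(a,b), above(b,f), above(c,b), above(c,f), above(f,b), marked(b), on(a)}
2. free(a,a)  →  {above(a,a), above(a,b), above(b,f), above(c,b), above(c,f), above(f,b), marked(a), marked(b)}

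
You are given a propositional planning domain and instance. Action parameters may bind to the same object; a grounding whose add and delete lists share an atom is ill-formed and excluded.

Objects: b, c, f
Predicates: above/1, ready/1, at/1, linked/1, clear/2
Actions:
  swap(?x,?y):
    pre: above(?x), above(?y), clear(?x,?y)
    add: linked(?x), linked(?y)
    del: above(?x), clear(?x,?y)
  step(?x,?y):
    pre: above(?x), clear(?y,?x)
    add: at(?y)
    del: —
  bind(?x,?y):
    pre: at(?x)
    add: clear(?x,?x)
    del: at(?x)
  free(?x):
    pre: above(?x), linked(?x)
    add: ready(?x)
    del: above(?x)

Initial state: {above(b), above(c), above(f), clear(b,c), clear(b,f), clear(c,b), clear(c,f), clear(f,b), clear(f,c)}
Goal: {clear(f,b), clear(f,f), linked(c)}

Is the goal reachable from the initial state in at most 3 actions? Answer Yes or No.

Yes

1. swap(b,c)  →  {above(c), above(f), clear(b,f), clear(c,b), clear(c,f), clear(f,b), clear(f,c), linked(b), linked(c)}
2. step(c,f)  →  {above(c), above(f), at(f), clear(b,f), clear(c,b), clear(c,f), clear(f,b), clear(f,c), linked(b), linked(c)}
3. bind(f,b)  →  {above(c), above(f), clear(b,f), clear(c,b), clear(c,f), clear(f,b), clear(f,c), clear(f,f), linked(b), linked(c)}
optimal plan length = 3; 3 ≤ 3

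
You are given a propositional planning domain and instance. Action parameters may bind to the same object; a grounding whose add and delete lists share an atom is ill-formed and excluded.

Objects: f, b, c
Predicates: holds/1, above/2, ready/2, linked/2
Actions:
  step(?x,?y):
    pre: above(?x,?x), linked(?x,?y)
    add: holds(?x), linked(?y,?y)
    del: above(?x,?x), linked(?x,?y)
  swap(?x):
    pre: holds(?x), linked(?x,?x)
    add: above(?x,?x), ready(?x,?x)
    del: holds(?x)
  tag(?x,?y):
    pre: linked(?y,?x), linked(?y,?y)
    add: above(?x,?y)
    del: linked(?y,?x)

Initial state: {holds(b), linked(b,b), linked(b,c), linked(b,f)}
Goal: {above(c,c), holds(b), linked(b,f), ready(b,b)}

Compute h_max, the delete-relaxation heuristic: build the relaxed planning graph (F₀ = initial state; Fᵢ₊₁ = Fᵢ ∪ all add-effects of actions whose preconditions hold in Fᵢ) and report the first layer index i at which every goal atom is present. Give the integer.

3

F0 = init (4 atoms)
F1 = F0 ∪ {above(b,b), above(c,b), above(f,b), ready(b,b)}  (8 atoms)
F2 = F1 ∪ {linked(c,c), linked(f,f)}  (10 atoms)
F3 = F2 ∪ {above(c,c), above(f,f)}  (12 atoms)
goal ⊆ F3  ⇒  h_max = 3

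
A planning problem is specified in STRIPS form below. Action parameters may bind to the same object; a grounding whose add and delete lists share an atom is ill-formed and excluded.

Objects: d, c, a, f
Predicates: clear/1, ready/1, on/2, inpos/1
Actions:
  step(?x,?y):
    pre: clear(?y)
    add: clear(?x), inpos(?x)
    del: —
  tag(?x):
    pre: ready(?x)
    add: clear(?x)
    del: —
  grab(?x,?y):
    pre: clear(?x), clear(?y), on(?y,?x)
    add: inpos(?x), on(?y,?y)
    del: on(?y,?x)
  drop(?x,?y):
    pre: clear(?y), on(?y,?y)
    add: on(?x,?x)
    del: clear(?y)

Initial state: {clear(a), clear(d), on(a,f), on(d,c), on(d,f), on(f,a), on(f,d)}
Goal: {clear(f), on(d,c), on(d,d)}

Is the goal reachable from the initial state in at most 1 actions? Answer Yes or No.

No

1. step(f,d)  →  {clear(a), clear(d), clear(f), inpos(f), on(a,f), on(d,c), on(d,f), on(f,a), on(f,d)}
2. grab(f,d)  →  {clear(a), clear(d), clear(f), inpos(f), on(a,f), on(d,c), on(d,d), on(f,a), on(f,d)}
optimal plan length = 2; 2 > 1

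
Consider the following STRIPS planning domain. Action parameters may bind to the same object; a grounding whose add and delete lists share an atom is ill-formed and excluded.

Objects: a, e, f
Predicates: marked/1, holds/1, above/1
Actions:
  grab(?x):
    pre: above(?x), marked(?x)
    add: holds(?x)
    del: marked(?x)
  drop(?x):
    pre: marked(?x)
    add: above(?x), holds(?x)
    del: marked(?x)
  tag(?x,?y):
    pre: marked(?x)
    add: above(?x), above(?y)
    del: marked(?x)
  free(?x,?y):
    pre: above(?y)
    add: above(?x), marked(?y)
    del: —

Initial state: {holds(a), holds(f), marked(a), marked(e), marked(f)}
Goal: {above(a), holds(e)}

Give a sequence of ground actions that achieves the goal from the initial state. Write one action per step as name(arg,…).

drop(a); drop(e)

1. drop(a)  →  {above(a), holds(a), holds(f), marked(e), marked(f)}
2. drop(e)  →  {above(a), above(e), holds(a), holds(e), holds(f), marked(f)}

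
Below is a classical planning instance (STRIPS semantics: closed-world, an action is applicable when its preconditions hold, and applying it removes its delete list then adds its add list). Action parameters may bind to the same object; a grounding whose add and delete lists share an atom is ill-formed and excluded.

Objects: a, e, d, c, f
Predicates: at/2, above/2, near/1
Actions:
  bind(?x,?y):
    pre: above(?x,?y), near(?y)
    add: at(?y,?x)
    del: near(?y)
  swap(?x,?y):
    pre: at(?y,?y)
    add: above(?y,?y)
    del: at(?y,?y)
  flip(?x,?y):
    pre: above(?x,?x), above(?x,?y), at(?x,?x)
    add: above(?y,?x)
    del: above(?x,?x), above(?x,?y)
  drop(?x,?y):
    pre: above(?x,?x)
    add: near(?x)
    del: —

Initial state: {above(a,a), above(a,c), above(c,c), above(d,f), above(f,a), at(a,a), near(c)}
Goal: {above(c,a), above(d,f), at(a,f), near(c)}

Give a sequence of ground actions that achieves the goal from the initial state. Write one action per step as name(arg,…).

1. drop(a,a)  →  {above(a,a), above(a,c), above(c,c), above(d,f), above(f,a), at(a,a), near(a), near(c)}
2. bind(f,a)  →  {above(a,a), above(a,c), above(c,c), above(d,f), above(f,a), at(a,a), at(a,f), near(c)}
3. flip(a,c)  →  {above(c,a), above(c,c), above(d,f), above(f,a), at(a,a), at(a,f), near(c)}

drop(a,a); bind(f,a); flip(a,c)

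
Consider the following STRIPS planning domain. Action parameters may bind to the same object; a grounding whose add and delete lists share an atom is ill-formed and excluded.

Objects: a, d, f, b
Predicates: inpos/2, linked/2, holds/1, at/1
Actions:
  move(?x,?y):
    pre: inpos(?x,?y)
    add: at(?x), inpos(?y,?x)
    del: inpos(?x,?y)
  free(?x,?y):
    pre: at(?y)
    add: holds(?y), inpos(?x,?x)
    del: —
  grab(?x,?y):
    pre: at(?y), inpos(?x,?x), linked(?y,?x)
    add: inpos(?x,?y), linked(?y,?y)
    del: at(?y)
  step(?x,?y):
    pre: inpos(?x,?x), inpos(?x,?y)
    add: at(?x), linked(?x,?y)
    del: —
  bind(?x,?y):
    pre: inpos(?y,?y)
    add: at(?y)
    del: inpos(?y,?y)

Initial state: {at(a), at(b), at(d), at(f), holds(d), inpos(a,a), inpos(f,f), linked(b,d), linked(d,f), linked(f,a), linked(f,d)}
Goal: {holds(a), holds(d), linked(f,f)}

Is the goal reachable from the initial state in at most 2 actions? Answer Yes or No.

1. free(a,a)  →  {at(a), at(b), at(d), at(f), holds(a), holds(d), inpos(a,a), inpos(f,f), linked(b,d), linked(d,f), linked(f,a), linked(f,d)}
2. grab(a,f)  →  {at(a), at(b), at(d), holds(a), holds(d), inpos(a,a), inpos(a,f), inpos(f,f), linked(b,d), linked(d,f), linked(f,a), linked(f,d), linked(f,f)}
optimal plan length = 2; 2 ≤ 2

Yes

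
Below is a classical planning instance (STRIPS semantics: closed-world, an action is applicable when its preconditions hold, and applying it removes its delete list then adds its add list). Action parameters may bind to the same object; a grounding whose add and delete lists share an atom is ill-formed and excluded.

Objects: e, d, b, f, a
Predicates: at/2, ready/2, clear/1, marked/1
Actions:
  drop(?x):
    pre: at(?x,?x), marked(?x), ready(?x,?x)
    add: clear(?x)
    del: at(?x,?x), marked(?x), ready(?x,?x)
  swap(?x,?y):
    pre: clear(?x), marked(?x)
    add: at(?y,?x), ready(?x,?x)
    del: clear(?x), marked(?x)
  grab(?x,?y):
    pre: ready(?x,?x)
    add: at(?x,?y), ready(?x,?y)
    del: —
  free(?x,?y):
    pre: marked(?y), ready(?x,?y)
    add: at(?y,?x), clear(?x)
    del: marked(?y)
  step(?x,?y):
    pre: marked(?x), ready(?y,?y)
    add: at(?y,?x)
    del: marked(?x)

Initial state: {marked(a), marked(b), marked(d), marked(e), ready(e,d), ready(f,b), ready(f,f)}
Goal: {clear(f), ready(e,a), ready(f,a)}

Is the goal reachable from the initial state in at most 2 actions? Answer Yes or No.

1. grab(f,a)  →  {at(f,a), marked(a), marked(b), marked(d), marked(e), ready(e,d), ready(f,a), ready(f,b), ready(f,f)}
2. free(e,d)  →  {at(d,e), at(f,a), clear(e), marked(a), marked(b), marked(e), ready(e,d), ready(f,a), ready(f,b), ready(f,f)}
3. swap(e,e)  →  {at(d,e), at(e,e), at(f,a), marked(a), marked(b), ready(e,d), ready(e,e), ready(f,a), ready(f,b), ready(f,f)}
4. grab(e,a)  →  {at(d,e), at(e,a), at(e,e), at(f,a), marked(a), marked(b), ready(e,a), ready(e,d), ready(e,e), ready(f,a), ready(f,b), ready(f,f)}
5. free(f,b)  →  {at(b,f), at(d,e), at(e,a), at(e,e), at(f,a), clear(f), marked(a), ready(e,a), ready(e,d), ready(e,e), ready(f,a), ready(f,b), ready(f,f)}
optimal plan length = 5; 5 > 2

No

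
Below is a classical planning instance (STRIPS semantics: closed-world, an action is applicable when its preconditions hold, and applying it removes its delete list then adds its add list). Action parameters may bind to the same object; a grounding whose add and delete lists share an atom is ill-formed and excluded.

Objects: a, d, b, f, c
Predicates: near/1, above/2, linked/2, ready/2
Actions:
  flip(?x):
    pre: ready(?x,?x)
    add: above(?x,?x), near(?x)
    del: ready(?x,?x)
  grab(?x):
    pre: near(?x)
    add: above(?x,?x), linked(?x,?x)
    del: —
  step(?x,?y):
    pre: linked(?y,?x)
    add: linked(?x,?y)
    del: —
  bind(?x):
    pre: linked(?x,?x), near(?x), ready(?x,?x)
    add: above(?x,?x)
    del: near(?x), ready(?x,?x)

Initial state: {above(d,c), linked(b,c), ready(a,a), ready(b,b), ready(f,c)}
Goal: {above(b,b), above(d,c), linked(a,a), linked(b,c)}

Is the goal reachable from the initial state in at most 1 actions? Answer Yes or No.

1. flip(a)  →  {above(a,a), above(d,c), linked(b,c), near(a), ready(b,b), ready(f,c)}
2. flip(b)  →  {above(a,a), above(b,b), above(d,c), linked(b,c), near(a), near(b), ready(f,c)}
3. grab(a)  →  {above(a,a), above(b,b), above(d,c), linked(a,a), linked(b,c), near(a), near(b), ready(f,c)}
optimal plan length = 3; 3 > 1

No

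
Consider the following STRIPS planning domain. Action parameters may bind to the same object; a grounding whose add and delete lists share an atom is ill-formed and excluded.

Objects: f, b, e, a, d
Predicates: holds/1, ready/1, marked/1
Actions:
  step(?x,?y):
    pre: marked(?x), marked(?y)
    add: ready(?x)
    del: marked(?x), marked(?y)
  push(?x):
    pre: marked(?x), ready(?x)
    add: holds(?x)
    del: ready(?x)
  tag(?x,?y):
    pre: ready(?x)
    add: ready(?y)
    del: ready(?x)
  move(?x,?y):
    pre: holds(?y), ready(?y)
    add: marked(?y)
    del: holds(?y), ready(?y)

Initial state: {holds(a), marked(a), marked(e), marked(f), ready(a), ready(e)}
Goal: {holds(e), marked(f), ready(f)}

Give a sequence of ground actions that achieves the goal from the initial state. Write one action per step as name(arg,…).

1. push(e)  →  {holds(a), holds(e), marked(a), marked(e), marked(f), ready(a)}
2. tag(a,f)  →  {holds(a), holds(e), marked(a), marked(e), marked(f), ready(f)}

push(e); tag(a,f)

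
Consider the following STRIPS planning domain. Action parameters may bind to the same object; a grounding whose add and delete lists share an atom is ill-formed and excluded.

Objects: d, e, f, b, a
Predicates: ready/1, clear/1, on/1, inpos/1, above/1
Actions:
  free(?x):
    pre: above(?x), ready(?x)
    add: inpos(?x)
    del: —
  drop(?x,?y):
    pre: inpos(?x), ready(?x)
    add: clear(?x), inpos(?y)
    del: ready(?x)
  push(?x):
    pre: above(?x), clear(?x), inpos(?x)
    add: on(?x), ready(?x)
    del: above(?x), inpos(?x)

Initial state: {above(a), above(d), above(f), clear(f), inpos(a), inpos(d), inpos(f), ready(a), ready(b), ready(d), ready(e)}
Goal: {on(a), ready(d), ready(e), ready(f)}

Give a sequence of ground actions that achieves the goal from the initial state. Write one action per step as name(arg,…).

1. drop(a,d)  →  {above(a), above(d), above(f), clear(a), clear(f), inpos(a), inpos(d), inpos(f), ready(b), ready(d), ready(e)}
2. push(f)  →  {above(a), above(d), clear(a), clear(f), inpos(a), inpos(d), on(f), ready(b), ready(d), ready(e), ready(f)}
3. push(a)  →  {above(d), clear(a), clear(f), inpos(d), on(a), on(f), ready(a), ready(b), ready(d), ready(e), ready(f)}

drop(a,d); push(f); push(a)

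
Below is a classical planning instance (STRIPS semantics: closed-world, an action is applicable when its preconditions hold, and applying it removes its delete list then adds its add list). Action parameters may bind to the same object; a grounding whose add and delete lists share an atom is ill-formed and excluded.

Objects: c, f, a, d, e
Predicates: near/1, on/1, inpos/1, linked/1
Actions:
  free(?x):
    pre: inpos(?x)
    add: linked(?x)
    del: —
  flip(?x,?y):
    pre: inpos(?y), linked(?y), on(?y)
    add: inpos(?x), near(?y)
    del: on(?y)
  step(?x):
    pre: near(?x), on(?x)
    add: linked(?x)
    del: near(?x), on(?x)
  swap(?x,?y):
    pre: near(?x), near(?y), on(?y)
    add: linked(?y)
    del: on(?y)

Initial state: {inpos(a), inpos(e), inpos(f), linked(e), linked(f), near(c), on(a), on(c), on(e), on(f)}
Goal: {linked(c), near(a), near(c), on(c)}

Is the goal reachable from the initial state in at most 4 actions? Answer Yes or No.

1. free(a)  →  {inpos(a), inpos(e), inpos(f), linked(a), linked(e), linked(f), near(c), on(a), on(c), on(e), on(f)}
2. flip(c,a)  →  {inpos(a), inpos(c), inpos(e), inpos(f), linked(a), linked(e), linked(f), near(a), near(c), on(c), on(e), on(f)}
3. free(c)  →  {inpos(a), inpos(c), inpos(e), inpos(f), linked(a), linked(c), linked(e), linked(f), near(a), near(c), on(c), on(e), on(f)}
optimal plan length = 3; 3 ≤ 4

Yes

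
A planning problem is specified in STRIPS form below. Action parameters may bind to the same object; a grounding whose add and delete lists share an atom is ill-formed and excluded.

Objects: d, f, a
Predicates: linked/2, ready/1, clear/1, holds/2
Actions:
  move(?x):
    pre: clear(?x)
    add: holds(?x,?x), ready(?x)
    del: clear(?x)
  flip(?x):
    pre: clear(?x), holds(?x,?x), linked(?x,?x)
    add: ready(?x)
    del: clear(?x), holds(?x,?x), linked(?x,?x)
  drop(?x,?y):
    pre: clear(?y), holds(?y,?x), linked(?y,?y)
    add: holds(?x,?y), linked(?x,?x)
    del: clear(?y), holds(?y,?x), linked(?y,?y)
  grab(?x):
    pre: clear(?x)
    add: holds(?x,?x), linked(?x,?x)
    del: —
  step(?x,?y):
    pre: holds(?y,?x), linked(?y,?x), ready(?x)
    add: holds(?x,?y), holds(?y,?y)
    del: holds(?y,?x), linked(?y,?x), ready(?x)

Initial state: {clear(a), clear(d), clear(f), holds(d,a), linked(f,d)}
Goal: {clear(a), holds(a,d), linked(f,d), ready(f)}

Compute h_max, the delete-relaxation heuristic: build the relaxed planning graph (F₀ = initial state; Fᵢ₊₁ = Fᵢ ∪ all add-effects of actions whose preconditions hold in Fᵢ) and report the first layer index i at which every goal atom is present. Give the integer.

2

F0 = init (5 atoms)
F1 = F0 ∪ {holds(a,a), holds(d,d), holds(f,f), linked(a,a), linked(d,d), linked(f,f), ready(a), ready(d), ready(f)}  (14 atoms)
F2 = F1 ∪ {holds(a,d)}  (15 atoms)
goal ⊆ F2  ⇒  h_max = 2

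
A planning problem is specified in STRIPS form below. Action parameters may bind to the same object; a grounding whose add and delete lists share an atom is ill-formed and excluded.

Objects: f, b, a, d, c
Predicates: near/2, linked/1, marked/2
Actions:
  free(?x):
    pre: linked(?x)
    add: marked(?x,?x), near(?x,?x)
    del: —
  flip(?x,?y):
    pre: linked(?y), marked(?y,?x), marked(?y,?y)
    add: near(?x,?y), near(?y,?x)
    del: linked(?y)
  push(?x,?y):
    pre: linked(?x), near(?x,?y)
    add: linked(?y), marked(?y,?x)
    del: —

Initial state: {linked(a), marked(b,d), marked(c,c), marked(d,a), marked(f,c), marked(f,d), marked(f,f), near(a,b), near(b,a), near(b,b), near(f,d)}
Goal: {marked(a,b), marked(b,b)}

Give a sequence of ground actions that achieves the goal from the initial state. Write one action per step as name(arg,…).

push(a,b); free(b); push(b,a)

1. push(a,b)  →  {linked(a), linked(b), marked(b,a), marked(b,d), marked(c,c), marked(d,a), marked(f,c), marked(f,d), marked(f,f), near(a,b), near(b,a), near(b,b), near(f,d)}
2. free(b)  →  {linked(a), linked(b), marked(b,a), marked(b,b), marked(b,d), marked(c,c), marked(d,a), marked(f,c), marked(f,d), marked(f,f), near(a,b), near(b,a), near(b,b), near(f,d)}
3. push(b,a)  →  {linked(a), linked(b), marked(a,b), marked(b,a), marked(b,b), marked(b,d), marked(c,c), marked(d,a), marked(f,c), marked(f,d), marked(f,f), near(a,b), near(b,a), near(b,b), near(f,d)}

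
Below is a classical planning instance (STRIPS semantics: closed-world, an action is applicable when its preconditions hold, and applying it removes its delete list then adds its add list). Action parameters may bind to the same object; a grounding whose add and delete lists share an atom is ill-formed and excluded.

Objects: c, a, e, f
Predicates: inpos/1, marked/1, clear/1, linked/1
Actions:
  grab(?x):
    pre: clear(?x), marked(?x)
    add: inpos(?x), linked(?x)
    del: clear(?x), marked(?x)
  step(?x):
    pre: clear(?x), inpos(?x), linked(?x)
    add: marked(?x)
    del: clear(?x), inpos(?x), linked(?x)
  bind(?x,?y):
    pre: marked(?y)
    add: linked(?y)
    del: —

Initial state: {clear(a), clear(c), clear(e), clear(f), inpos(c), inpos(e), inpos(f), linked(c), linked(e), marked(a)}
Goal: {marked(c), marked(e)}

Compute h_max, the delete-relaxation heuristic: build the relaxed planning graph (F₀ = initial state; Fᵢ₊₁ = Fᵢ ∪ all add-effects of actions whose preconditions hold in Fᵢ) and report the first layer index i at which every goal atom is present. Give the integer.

1

F0 = init (10 atoms)
F1 = F0 ∪ {inpos(a), linked(a), marked(c), marked(e)}  (14 atoms)
goal ⊆ F1  ⇒  h_max = 1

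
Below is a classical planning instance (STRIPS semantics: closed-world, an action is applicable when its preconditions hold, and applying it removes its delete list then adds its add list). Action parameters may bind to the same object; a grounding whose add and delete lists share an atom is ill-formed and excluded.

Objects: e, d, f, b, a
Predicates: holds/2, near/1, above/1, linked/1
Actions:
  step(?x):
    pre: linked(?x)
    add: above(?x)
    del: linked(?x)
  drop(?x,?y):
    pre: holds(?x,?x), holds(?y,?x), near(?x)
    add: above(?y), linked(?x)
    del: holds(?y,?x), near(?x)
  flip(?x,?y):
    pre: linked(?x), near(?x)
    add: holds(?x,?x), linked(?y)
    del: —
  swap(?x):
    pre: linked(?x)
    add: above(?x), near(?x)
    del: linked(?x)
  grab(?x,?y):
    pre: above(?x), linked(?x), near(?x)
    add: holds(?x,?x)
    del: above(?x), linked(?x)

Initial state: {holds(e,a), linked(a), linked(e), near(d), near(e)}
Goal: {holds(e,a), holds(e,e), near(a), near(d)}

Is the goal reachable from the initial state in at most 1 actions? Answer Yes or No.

No

1. flip(e,e)  →  {holds(e,a), holds(e,e), linked(a), linked(e), near(d), near(e)}
2. swap(a)  →  {above(a), holds(e,a), holds(e,e), linked(e), near(a), near(d), near(e)}
optimal plan length = 2; 2 > 1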